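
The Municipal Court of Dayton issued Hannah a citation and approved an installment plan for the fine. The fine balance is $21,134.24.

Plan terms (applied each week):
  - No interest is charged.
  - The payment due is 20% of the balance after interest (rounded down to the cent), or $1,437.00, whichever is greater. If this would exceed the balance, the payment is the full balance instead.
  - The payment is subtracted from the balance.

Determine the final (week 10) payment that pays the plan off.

$1,177.28

Week 1: $21,134.24 − $4,226.84 → $16,907.40
Week 2: $16,907.40 − $3,381.48 → $13,525.92
Week 3: $13,525.92 − $2,705.18 → $10,820.74
Week 4: $10,820.74 − $2,164.14 → $8,656.60
Week 5: $8,656.60 − $1,731.32 → $6,925.28
Week 6: $6,925.28 − $1,437.00 → $5,488.28
Week 7: $5,488.28 − $1,437.00 → $4,051.28
Week 8: $4,051.28 − $1,437.00 → $2,614.28
Week 9: $2,614.28 − $1,437.00 → $1,177.28
Week 10: $1,177.28 − $1,177.28 → $0.00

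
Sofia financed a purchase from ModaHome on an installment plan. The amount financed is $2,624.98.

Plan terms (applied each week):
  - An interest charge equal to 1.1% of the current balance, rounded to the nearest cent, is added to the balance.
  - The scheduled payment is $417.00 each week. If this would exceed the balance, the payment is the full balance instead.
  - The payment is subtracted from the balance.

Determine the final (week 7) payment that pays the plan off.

$233.78

Week 1: $2,624.98 +$28.87 interest = $2,653.85; pay $417.00 → $2,236.85
Week 2: $2,236.85 +$24.61 interest = $2,261.46; pay $417.00 → $1,844.46
Week 3: $1,844.46 +$20.29 interest = $1,864.75; pay $417.00 → $1,447.75
Week 4: $1,447.75 +$15.93 interest = $1,463.68; pay $417.00 → $1,046.68
Week 5: $1,046.68 +$11.51 interest = $1,058.19; pay $417.00 → $641.19
Week 6: $641.19 +$7.05 interest = $648.24; pay $417.00 → $231.24
Week 7: $231.24 +$2.54 interest = $233.78; pay $233.78 → $0.00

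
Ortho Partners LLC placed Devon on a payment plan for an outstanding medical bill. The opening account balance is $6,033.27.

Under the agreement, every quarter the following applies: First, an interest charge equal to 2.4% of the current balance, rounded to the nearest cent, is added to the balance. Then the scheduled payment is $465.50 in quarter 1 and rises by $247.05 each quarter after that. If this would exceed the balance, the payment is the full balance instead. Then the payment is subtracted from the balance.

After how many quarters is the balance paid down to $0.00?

7

Quarter 1: opening $6,033.27; interest $144.80 → $6,178.07; payment $465.50; balance $5,712.57
Quarter 2: opening $5,712.57; interest $137.10 → $5,849.67; payment $712.55; balance $5,137.12
Quarter 3: opening $5,137.12; interest $123.29 → $5,260.41; payment $959.60; balance $4,300.81
Quarter 4: opening $4,300.81; interest $103.22 → $4,404.03; payment $1,206.65; balance $3,197.38
Quarter 5: opening $3,197.38; interest $76.74 → $3,274.12; payment $1,453.70; balance $1,820.42
Quarter 6: opening $1,820.42; interest $43.69 → $1,864.11; payment $1,700.75; balance $163.36
Quarter 7: opening $163.36; interest $3.92 → $167.28; payment $167.28; balance $0.00
Balance reaches $0.00 in quarter 7.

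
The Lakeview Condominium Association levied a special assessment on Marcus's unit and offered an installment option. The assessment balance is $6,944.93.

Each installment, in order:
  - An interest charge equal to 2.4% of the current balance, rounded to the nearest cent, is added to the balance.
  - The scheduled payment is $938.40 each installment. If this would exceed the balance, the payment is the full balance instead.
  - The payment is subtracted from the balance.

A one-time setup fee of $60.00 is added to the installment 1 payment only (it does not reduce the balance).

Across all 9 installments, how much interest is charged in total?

$794.63

Installment 1: $6,944.93 +$166.68 interest = $7,111.61; pay $938.40 (+ $60.00 fee) → $6,173.21
Installment 2: $6,173.21 +$148.16 interest = $6,321.37; pay $938.40 → $5,382.97
Installment 3: $5,382.97 +$129.19 interest = $5,512.16; pay $938.40 → $4,573.76
Installment 4: $4,573.76 +$109.77 interest = $4,683.53; pay $938.40 → $3,745.13
Installment 5: $3,745.13 +$89.88 interest = $3,835.01; pay $938.40 → $2,896.61
Installment 6: $2,896.61 +$69.52 interest = $2,966.13; pay $938.40 → $2,027.73
Installment 7: $2,027.73 +$48.67 interest = $2,076.40; pay $938.40 → $1,138.00
Installment 8: $1,138.00 +$27.31 interest = $1,165.31; pay $938.40 → $226.91
Installment 9: $226.91 +$5.45 interest = $232.36; pay $232.36 → $0.00
Total interest: $166.68 + $148.16 + $129.19 + $109.77 + $89.88 + $69.52 + $48.67 + $27.31 + $5.45 = $794.63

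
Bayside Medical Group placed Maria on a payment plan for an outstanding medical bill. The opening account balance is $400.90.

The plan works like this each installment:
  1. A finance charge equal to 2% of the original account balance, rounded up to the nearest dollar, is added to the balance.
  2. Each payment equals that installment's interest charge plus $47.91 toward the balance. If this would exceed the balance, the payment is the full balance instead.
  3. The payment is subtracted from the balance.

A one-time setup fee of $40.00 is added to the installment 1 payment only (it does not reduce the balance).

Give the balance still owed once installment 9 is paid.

# | Opening | Interest | Payment | Fee | End bal
1 | $400.90 | $9.00 | $56.91 | $40.00 | $352.99
2 | $352.99 | $9.00 | $56.91 | — | $305.08
3 | $305.08 | $9.00 | $56.91 | — | $257.17
4 | $257.17 | $9.00 | $56.91 | — | $209.26
5 | $209.26 | $9.00 | $56.91 | — | $161.35
6 | $161.35 | $9.00 | $56.91 | — | $113.44
7 | $113.44 | $9.00 | $56.91 | — | $65.53
8 | $65.53 | $9.00 | $56.91 | — | $17.62
9 | $17.62 | $9.00 | $26.62 | — | $0.00

$0.00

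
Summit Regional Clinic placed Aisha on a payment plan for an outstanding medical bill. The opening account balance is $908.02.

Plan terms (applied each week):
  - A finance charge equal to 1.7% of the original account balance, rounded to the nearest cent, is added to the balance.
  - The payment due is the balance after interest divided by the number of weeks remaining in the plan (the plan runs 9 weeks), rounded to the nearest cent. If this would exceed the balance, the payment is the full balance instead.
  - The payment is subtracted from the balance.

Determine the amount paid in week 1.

$102.61

Week 1: opening $908.02; interest $15.44 → $923.46; payment $102.61; balance $820.85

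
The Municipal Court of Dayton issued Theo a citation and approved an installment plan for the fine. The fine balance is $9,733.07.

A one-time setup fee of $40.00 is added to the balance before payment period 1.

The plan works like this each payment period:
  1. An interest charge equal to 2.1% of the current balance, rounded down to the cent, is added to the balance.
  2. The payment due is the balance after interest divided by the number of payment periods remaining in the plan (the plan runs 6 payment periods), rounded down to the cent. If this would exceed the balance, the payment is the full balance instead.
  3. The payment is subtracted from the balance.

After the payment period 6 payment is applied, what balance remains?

Payment period 1: $9,773.07 +$205.23 interest = $9,978.30; pay $1,663.05 → $8,315.25
Payment period 2: $8,315.25 +$174.62 interest = $8,489.87; pay $1,697.97 → $6,791.90
Payment period 3: $6,791.90 +$142.62 interest = $6,934.52; pay $1,733.63 → $5,200.89
Payment period 4: $5,200.89 +$109.21 interest = $5,310.10; pay $1,770.03 → $3,540.07
Payment period 5: $3,540.07 +$74.34 interest = $3,614.41; pay $1,807.20 → $1,807.21
Payment period 6: $1,807.21 +$37.95 interest = $1,845.16; pay $1,845.16 → $0.00

$0.00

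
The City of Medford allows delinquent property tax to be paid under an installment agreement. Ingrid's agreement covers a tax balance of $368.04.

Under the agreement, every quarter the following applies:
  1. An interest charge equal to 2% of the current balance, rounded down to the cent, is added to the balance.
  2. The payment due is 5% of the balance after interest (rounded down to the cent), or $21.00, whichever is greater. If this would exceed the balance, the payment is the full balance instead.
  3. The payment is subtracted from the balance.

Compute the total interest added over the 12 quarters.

$69.00

# | Opening | Interest | Payment | End bal
1 | $368.04 | $7.36 | $21.00 | $354.40
2 | $354.40 | $7.08 | $21.00 | $340.48
3 | $340.48 | $6.80 | $21.00 | $326.28
4 | $326.28 | $6.52 | $21.00 | $311.80
5 | $311.80 | $6.23 | $21.00 | $297.03
6 | $297.03 | $5.94 | $21.00 | $281.97
7 | $281.97 | $5.63 | $21.00 | $266.60
8 | $266.60 | $5.33 | $21.00 | $250.93
9 | $250.93 | $5.01 | $21.00 | $234.94
10 | $234.94 | $4.69 | $21.00 | $218.63
11 | $218.63 | $4.37 | $21.00 | $202.00
12 | $202.00 | $4.04 | $21.00 | $185.04
Total interest: $7.36 + $7.08 + $6.80 + $6.52 + $6.23 + $5.94 + $5.63 + $5.33 + $5.01 + $4.69 + $4.37 + $4.04 = $69.00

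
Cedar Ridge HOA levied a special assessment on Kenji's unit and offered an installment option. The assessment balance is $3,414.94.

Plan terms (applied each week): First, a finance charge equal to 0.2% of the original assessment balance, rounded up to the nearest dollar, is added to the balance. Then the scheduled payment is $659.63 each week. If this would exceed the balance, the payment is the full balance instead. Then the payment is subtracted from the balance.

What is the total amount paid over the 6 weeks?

$3,456.94

# | Opening | Interest | Payment | End bal
1 | $3,414.94 | $7.00 | $659.63 | $2,762.31
2 | $2,762.31 | $7.00 | $659.63 | $2,109.68
3 | $2,109.68 | $7.00 | $659.63 | $1,457.05
4 | $1,457.05 | $7.00 | $659.63 | $804.42
5 | $804.42 | $7.00 | $659.63 | $151.79
6 | $151.79 | $7.00 | $158.79 | $0.00
Total paid: $3,456.94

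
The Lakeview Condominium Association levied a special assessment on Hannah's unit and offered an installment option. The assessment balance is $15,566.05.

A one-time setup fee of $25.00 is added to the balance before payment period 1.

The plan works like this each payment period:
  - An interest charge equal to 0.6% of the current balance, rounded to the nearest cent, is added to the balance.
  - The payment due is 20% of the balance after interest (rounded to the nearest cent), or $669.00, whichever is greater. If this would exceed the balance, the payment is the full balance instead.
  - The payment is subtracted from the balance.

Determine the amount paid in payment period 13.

Payment period 1: opening $15,591.05; interest $93.55 → $15,684.60; payment $3,136.92; balance $12,547.68
Payment period 2: opening $12,547.68; interest $75.29 → $12,622.97; payment $2,524.59; balance $10,098.38
Payment period 3: opening $10,098.38; interest $60.59 → $10,158.97; payment $2,031.79; balance $8,127.18
Payment period 4: opening $8,127.18; interest $48.76 → $8,175.94; payment $1,635.19; balance $6,540.75
Payment period 5: opening $6,540.75; interest $39.24 → $6,579.99; payment $1,316.00; balance $5,263.99
Payment period 6: opening $5,263.99; interest $31.58 → $5,295.57; payment $1,059.11; balance $4,236.46
Payment period 7: opening $4,236.46; interest $25.42 → $4,261.88; payment $852.38; balance $3,409.50
Payment period 8: opening $3,409.50; interest $20.46 → $3,429.96; payment $685.99; balance $2,743.97
Payment period 9: opening $2,743.97; interest $16.46 → $2,760.43; payment $669.00; balance $2,091.43
Payment period 10: opening $2,091.43; interest $12.55 → $2,103.98; payment $669.00; balance $1,434.98
Payment period 11: opening $1,434.98; interest $8.61 → $1,443.59; payment $669.00; balance $774.59
Payment period 12: opening $774.59; interest $4.65 → $779.24; payment $669.00; balance $110.24
Payment period 13: opening $110.24; interest $0.66 → $110.90; payment $110.90; balance $0.00

$110.90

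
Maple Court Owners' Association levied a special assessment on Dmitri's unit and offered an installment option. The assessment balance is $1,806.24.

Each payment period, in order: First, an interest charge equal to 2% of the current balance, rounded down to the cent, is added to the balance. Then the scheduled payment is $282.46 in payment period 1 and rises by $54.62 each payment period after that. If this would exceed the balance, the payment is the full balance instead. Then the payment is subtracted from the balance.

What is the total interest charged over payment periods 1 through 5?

$119.30

Payment period 1: $1,806.24 +$36.12 interest = $1,842.36; pay $282.46 → $1,559.90
Payment period 2: $1,559.90 +$31.19 interest = $1,591.09; pay $337.08 → $1,254.01
Payment period 3: $1,254.01 +$25.08 interest = $1,279.09; pay $391.70 → $887.39
Payment period 4: $887.39 +$17.74 interest = $905.13; pay $446.32 → $458.81
Payment period 5: $458.81 +$9.17 interest = $467.98; pay $467.98 → $0.00
Total interest: $36.12 + $31.19 + $25.08 + $17.74 + $9.17 = $119.30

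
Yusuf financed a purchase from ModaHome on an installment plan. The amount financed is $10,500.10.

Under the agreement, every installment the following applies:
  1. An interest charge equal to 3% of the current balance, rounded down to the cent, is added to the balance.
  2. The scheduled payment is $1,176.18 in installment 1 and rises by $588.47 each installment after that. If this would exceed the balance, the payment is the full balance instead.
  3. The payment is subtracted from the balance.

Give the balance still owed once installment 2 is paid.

Installment 1: $10,500.10 +$315.00 interest = $10,815.10; pay $1,176.18 → $9,638.92
Installment 2: $9,638.92 +$289.16 interest = $9,928.08; pay $1,764.65 → $8,163.43

$8,163.43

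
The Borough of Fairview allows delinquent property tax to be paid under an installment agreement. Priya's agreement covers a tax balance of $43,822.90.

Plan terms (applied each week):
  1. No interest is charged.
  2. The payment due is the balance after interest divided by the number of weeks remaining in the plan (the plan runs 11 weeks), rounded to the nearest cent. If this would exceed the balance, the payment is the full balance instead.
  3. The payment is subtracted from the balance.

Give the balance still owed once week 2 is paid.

$35,855.10

Week 1: opening $43,822.90; payment $3,983.90; balance $39,839.00
Week 2: opening $39,839.00; payment $3,983.90; balance $35,855.10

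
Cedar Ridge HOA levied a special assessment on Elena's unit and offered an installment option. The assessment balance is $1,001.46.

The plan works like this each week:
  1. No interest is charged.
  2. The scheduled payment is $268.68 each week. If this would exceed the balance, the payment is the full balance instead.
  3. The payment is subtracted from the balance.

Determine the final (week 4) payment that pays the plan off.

Week 1: opening $1,001.46; payment $268.68; balance $732.78
Week 2: opening $732.78; payment $268.68; balance $464.10
Week 3: opening $464.10; payment $268.68; balance $195.42
Week 4: opening $195.42; payment $195.42; balance $0.00

$195.42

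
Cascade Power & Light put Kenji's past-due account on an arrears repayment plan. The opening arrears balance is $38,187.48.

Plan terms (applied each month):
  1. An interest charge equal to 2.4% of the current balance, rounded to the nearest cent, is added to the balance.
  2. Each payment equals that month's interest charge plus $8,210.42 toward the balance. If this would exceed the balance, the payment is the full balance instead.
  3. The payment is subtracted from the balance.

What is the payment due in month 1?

Month 1: $38,187.48 +$916.50 interest = $39,103.98; pay $9,126.92 → $29,977.06

$9,126.92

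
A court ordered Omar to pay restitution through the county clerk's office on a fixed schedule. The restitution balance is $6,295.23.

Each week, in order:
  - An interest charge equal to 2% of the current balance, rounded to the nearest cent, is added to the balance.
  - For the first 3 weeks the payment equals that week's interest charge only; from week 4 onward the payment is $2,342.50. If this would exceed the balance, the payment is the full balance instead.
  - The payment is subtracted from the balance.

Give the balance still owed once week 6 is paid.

Week 1: $6,295.23 +$125.90 interest = $6,421.13; pay $125.90 → $6,295.23
Week 2: $6,295.23 +$125.90 interest = $6,421.13; pay $125.90 → $6,295.23
Week 3: $6,295.23 +$125.90 interest = $6,421.13; pay $125.90 → $6,295.23
Week 4: $6,295.23 +$125.90 interest = $6,421.13; pay $2,342.50 → $4,078.63
Week 5: $4,078.63 +$81.57 interest = $4,160.20; pay $2,342.50 → $1,817.70
Week 6: $1,817.70 +$36.35 interest = $1,854.05; pay $1,854.05 → $0.00

$0.00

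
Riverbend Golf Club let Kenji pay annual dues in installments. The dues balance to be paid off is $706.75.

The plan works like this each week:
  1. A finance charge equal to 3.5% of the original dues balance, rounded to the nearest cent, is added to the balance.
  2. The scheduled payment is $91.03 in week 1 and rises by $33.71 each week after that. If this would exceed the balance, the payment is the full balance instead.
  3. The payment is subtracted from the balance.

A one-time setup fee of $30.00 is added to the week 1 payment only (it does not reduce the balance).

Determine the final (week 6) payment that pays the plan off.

Week 1: opening $706.75; interest $24.74 → $731.49; payment $91.03 (+ $30.00 fee); balance $640.46
Week 2: opening $640.46; interest $24.74 → $665.20; payment $124.74; balance $540.46
Week 3: opening $540.46; interest $24.74 → $565.20; payment $158.45; balance $406.75
Week 4: opening $406.75; interest $24.74 → $431.49; payment $192.16; balance $239.33
Week 5: opening $239.33; interest $24.74 → $264.07; payment $225.87; balance $38.20
Week 6: opening $38.20; interest $24.74 → $62.94; payment $62.94; balance $0.00

$62.94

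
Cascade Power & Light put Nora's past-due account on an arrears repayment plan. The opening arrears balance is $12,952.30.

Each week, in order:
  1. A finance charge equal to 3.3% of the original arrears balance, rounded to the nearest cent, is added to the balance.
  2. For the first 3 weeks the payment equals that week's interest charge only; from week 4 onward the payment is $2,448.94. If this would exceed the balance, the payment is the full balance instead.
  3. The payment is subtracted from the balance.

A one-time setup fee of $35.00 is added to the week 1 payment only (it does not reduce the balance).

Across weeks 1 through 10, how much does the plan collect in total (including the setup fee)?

Week 1: opening $12,952.30; interest $427.43 → $13,379.73; payment $427.43 (+ $35.00 fee); balance $12,952.30
Week 2: opening $12,952.30; interest $427.43 → $13,379.73; payment $427.43; balance $12,952.30
Week 3: opening $12,952.30; interest $427.43 → $13,379.73; payment $427.43; balance $12,952.30
Week 4: opening $12,952.30; interest $427.43 → $13,379.73; payment $2,448.94; balance $10,930.79
Week 5: opening $10,930.79; interest $427.43 → $11,358.22; payment $2,448.94; balance $8,909.28
Week 6: opening $8,909.28; interest $427.43 → $9,336.71; payment $2,448.94; balance $6,887.77
Week 7: opening $6,887.77; interest $427.43 → $7,315.20; payment $2,448.94; balance $4,866.26
Week 8: opening $4,866.26; interest $427.43 → $5,293.69; payment $2,448.94; balance $2,844.75
Week 9: opening $2,844.75; interest $427.43 → $3,272.18; payment $2,448.94; balance $823.24
Week 10: opening $823.24; interest $427.43 → $1,250.67; payment $1,250.67; balance $0.00
Total paid: $17,261.60

$17,261.60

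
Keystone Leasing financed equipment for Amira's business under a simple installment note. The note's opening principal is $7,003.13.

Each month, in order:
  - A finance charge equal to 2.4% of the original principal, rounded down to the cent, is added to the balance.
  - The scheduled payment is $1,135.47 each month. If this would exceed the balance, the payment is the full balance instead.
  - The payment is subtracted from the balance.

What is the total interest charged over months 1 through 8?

Month 1: opening $7,003.13; interest $168.07 → $7,171.20; payment $1,135.47; balance $6,035.73
Month 2: opening $6,035.73; interest $168.07 → $6,203.80; payment $1,135.47; balance $5,068.33
Month 3: opening $5,068.33; interest $168.07 → $5,236.40; payment $1,135.47; balance $4,100.93
Month 4: opening $4,100.93; interest $168.07 → $4,269.00; payment $1,135.47; balance $3,133.53
Month 5: opening $3,133.53; interest $168.07 → $3,301.60; payment $1,135.47; balance $2,166.13
Month 6: opening $2,166.13; interest $168.07 → $2,334.20; payment $1,135.47; balance $1,198.73
Month 7: opening $1,198.73; interest $168.07 → $1,366.80; payment $1,135.47; balance $231.33
Month 8: opening $231.33; interest $168.07 → $399.40; payment $399.40; balance $0.00
Total interest: $168.07 + $168.07 + $168.07 + $168.07 + $168.07 + $168.07 + $168.07 + $168.07 = $1,344.56

$1,344.56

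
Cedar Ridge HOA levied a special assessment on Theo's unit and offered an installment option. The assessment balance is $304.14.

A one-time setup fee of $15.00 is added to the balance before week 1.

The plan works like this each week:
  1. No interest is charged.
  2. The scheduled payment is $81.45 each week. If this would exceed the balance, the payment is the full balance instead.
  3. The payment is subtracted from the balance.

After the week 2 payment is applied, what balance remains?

$156.24

Week 1: $319.14 − $81.45 → $237.69
Week 2: $237.69 − $81.45 → $156.24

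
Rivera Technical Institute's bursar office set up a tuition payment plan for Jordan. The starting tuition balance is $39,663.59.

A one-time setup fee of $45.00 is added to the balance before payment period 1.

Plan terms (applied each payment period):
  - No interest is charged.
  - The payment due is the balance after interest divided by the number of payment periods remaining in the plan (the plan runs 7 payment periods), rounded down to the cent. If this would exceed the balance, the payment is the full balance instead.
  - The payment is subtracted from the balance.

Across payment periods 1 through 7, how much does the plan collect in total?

Payment period 1: opening $39,708.59; payment $5,672.65; balance $34,035.94
Payment period 2: opening $34,035.94; payment $5,672.65; balance $28,363.29
Payment period 3: opening $28,363.29; payment $5,672.65; balance $22,690.64
Payment period 4: opening $22,690.64; payment $5,672.66; balance $17,017.98
Payment period 5: opening $17,017.98; payment $5,672.66; balance $11,345.32
Payment period 6: opening $11,345.32; payment $5,672.66; balance $5,672.66
Payment period 7: opening $5,672.66; payment $5,672.66; balance $0.00
Total paid: $39,708.59

$39,708.59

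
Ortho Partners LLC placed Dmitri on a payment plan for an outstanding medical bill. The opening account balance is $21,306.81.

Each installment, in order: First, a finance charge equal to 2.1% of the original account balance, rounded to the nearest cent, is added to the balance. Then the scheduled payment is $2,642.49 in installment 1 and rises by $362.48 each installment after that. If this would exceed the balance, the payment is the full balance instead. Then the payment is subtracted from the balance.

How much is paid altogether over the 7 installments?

# | Opening | Interest | Payment | End bal
1 | $21,306.81 | $447.44 | $2,642.49 | $19,111.76
2 | $19,111.76 | $447.44 | $3,004.97 | $16,554.23
3 | $16,554.23 | $447.44 | $3,367.45 | $13,634.22
4 | $13,634.22 | $447.44 | $3,729.93 | $10,351.73
5 | $10,351.73 | $447.44 | $4,092.41 | $6,706.76
6 | $6,706.76 | $447.44 | $4,454.89 | $2,699.31
7 | $2,699.31 | $447.44 | $3,146.75 | $0.00
Total paid: $24,438.89

$24,438.89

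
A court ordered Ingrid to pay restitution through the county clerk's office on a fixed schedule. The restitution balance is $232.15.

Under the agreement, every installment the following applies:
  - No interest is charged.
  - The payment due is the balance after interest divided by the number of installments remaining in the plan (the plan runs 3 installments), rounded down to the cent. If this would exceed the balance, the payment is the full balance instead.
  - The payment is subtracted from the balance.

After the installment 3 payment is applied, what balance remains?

$0.00

# | Opening | Payment | End bal
1 | $232.15 | $77.38 | $154.77
2 | $154.77 | $77.38 | $77.39
3 | $77.39 | $77.39 | $0.00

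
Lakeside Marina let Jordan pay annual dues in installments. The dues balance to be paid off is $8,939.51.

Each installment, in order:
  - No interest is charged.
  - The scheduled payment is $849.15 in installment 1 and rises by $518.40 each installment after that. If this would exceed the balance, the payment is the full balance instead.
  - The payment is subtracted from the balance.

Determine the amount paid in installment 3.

$1,885.95

Installment 1: $8,939.51 − $849.15 → $8,090.36
Installment 2: $8,090.36 − $1,367.55 → $6,722.81
Installment 3: $6,722.81 − $1,885.95 → $4,836.86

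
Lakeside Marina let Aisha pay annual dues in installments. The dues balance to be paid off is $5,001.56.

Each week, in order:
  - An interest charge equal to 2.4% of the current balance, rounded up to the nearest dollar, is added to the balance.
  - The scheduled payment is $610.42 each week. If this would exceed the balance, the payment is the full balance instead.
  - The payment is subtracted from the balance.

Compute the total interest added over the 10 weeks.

$642.00

Week 1: $5,001.56 +$121.00 interest = $5,122.56; pay $610.42 → $4,512.14
Week 2: $4,512.14 +$109.00 interest = $4,621.14; pay $610.42 → $4,010.72
Week 3: $4,010.72 +$97.00 interest = $4,107.72; pay $610.42 → $3,497.30
Week 4: $3,497.30 +$84.00 interest = $3,581.30; pay $610.42 → $2,970.88
Week 5: $2,970.88 +$72.00 interest = $3,042.88; pay $610.42 → $2,432.46
Week 6: $2,432.46 +$59.00 interest = $2,491.46; pay $610.42 → $1,881.04
Week 7: $1,881.04 +$46.00 interest = $1,927.04; pay $610.42 → $1,316.62
Week 8: $1,316.62 +$32.00 interest = $1,348.62; pay $610.42 → $738.20
Week 9: $738.20 +$18.00 interest = $756.20; pay $610.42 → $145.78
Week 10: $145.78 +$4.00 interest = $149.78; pay $149.78 → $0.00
Total interest: $121.00 + $109.00 + $97.00 + $84.00 + $72.00 + $59.00 + $46.00 + $32.00 + $18.00 + $4.00 = $642.00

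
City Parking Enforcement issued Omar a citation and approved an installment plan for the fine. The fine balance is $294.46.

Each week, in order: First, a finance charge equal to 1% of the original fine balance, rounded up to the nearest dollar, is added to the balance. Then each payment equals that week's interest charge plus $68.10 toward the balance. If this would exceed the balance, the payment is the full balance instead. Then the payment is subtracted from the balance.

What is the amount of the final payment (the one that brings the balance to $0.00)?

Week 1: $294.46 +$3.00 interest = $297.46; pay $71.10 → $226.36
Week 2: $226.36 +$3.00 interest = $229.36; pay $71.10 → $158.26
Week 3: $158.26 +$3.00 interest = $161.26; pay $71.10 → $90.16
Week 4: $90.16 +$3.00 interest = $93.16; pay $71.10 → $22.06
Week 5: $22.06 +$3.00 interest = $25.06; pay $25.06 → $0.00

$25.06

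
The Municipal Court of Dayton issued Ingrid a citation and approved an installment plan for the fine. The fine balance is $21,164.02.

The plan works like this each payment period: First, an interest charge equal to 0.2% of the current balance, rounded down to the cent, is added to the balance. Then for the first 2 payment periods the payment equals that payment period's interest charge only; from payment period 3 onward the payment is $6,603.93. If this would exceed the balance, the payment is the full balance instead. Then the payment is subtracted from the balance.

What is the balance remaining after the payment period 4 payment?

Payment period 1: opening $21,164.02; interest $42.32 → $21,206.34; payment $42.32; balance $21,164.02
Payment period 2: opening $21,164.02; interest $42.32 → $21,206.34; payment $42.32; balance $21,164.02
Payment period 3: opening $21,164.02; interest $42.32 → $21,206.34; payment $6,603.93; balance $14,602.41
Payment period 4: opening $14,602.41; interest $29.20 → $14,631.61; payment $6,603.93; balance $8,027.68

$8,027.68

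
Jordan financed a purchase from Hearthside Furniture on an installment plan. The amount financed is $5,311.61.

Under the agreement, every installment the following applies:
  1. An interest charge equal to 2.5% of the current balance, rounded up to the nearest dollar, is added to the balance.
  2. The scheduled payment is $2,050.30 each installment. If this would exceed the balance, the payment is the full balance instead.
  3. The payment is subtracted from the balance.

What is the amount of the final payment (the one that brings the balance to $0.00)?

Installment 1: opening $5,311.61; interest $133.00 → $5,444.61; payment $2,050.30; balance $3,394.31
Installment 2: opening $3,394.31; interest $85.00 → $3,479.31; payment $2,050.30; balance $1,429.01
Installment 3: opening $1,429.01; interest $36.00 → $1,465.01; payment $1,465.01; balance $0.00

$1,465.01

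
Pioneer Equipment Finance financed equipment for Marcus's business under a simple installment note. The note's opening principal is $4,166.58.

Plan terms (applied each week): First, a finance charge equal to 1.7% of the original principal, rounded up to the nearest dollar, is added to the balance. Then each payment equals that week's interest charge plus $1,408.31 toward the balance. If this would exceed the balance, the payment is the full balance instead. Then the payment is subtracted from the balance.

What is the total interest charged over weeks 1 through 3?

$213.00

Week 1: $4,166.58 +$71.00 interest = $4,237.58; pay $1,479.31 → $2,758.27
Week 2: $2,758.27 +$71.00 interest = $2,829.27; pay $1,479.31 → $1,349.96
Week 3: $1,349.96 +$71.00 interest = $1,420.96; pay $1,420.96 → $0.00
Total interest: $71.00 + $71.00 + $71.00 = $213.00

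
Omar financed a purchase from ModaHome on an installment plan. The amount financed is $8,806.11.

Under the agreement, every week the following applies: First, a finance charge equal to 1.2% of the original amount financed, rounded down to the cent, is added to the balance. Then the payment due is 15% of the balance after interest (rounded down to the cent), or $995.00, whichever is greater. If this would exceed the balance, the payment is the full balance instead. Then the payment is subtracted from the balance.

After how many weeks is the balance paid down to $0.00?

10

# | Opening | Interest | Payment | End bal
1 | $8,806.11 | $105.67 | $1,336.76 | $7,575.02
2 | $7,575.02 | $105.67 | $1,152.10 | $6,528.59
3 | $6,528.59 | $105.67 | $995.13 | $5,639.13
4 | $5,639.13 | $105.67 | $995.00 | $4,749.80
5 | $4,749.80 | $105.67 | $995.00 | $3,860.47
6 | $3,860.47 | $105.67 | $995.00 | $2,971.14
7 | $2,971.14 | $105.67 | $995.00 | $2,081.81
8 | $2,081.81 | $105.67 | $995.00 | $1,192.48
9 | $1,192.48 | $105.67 | $995.00 | $303.15
10 | $303.15 | $105.67 | $408.82 | $0.00
Balance reaches $0.00 in week 10.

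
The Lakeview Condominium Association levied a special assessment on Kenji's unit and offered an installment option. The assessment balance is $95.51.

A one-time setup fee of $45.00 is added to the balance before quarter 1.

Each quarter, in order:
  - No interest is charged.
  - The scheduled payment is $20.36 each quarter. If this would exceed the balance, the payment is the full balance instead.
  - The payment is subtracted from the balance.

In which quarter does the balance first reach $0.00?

7

Quarter 1: opening $140.51; payment $20.36; balance $120.15
Quarter 2: opening $120.15; payment $20.36; balance $99.79
Quarter 3: opening $99.79; payment $20.36; balance $79.43
Quarter 4: opening $79.43; payment $20.36; balance $59.07
Quarter 5: opening $59.07; payment $20.36; balance $38.71
Quarter 6: opening $38.71; payment $20.36; balance $18.35
Quarter 7: opening $18.35; payment $18.35; balance $0.00
Balance reaches $0.00 in quarter 7.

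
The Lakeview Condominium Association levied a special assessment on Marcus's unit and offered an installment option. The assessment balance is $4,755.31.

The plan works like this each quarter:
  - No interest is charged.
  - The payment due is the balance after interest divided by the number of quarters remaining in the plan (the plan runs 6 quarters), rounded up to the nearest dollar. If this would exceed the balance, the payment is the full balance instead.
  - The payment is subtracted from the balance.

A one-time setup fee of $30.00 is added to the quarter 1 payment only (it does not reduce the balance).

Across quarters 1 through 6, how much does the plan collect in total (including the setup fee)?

$4,785.31

Quarter 1: $4,755.31 − $793.00 (+ $30.00 fee) → $3,962.31
Quarter 2: $3,962.31 − $793.00 → $3,169.31
Quarter 3: $3,169.31 − $793.00 → $2,376.31
Quarter 4: $2,376.31 − $793.00 → $1,583.31
Quarter 5: $1,583.31 − $792.00 → $791.31
Quarter 6: $791.31 − $791.31 → $0.00
Total paid: $4,785.31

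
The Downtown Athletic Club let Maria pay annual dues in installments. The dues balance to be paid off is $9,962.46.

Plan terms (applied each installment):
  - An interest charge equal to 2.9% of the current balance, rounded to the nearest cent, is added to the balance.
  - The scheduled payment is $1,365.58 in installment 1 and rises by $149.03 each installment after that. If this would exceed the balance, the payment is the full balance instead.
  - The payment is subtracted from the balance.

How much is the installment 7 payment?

# | Opening | Interest | Payment | End bal
1 | $9,962.46 | $288.91 | $1,365.58 | $8,885.79
2 | $8,885.79 | $257.69 | $1,514.61 | $7,628.87
3 | $7,628.87 | $221.24 | $1,663.64 | $6,186.47
4 | $6,186.47 | $179.41 | $1,812.67 | $4,553.21
5 | $4,553.21 | $132.04 | $1,961.70 | $2,723.55
6 | $2,723.55 | $78.98 | $2,110.73 | $691.80
7 | $691.80 | $20.06 | $711.86 | $0.00

$711.86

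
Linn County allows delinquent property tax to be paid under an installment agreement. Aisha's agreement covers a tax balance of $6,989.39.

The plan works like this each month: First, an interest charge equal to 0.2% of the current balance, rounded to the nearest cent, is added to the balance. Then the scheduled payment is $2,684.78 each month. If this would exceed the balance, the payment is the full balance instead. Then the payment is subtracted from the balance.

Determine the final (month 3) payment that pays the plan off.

# | Opening | Interest | Payment | End bal
1 | $6,989.39 | $13.98 | $2,684.78 | $4,318.59
2 | $4,318.59 | $8.64 | $2,684.78 | $1,642.45
3 | $1,642.45 | $3.28 | $1,645.73 | $0.00

$1,645.73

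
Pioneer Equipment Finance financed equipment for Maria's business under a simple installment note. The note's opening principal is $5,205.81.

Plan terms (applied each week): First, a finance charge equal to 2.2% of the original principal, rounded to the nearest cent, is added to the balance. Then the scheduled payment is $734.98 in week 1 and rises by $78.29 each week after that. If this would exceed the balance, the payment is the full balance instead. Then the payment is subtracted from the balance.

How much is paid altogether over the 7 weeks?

$6,007.52

# | Opening | Interest | Payment | End bal
1 | $5,205.81 | $114.53 | $734.98 | $4,585.36
2 | $4,585.36 | $114.53 | $813.27 | $3,886.62
3 | $3,886.62 | $114.53 | $891.56 | $3,109.59
4 | $3,109.59 | $114.53 | $969.85 | $2,254.27
5 | $2,254.27 | $114.53 | $1,048.14 | $1,320.66
6 | $1,320.66 | $114.53 | $1,126.43 | $308.76
7 | $308.76 | $114.53 | $423.29 | $0.00
Total paid: $6,007.52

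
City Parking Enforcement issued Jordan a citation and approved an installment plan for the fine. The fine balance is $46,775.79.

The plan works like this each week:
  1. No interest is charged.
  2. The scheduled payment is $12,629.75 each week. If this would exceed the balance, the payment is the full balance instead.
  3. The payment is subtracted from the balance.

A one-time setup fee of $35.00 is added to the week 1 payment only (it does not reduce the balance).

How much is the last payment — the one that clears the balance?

$8,886.54

Week 1: opening $46,775.79; payment $12,629.75 (+ $35.00 fee); balance $34,146.04
Week 2: opening $34,146.04; payment $12,629.75; balance $21,516.29
Week 3: opening $21,516.29; payment $12,629.75; balance $8,886.54
Week 4: opening $8,886.54; payment $8,886.54; balance $0.00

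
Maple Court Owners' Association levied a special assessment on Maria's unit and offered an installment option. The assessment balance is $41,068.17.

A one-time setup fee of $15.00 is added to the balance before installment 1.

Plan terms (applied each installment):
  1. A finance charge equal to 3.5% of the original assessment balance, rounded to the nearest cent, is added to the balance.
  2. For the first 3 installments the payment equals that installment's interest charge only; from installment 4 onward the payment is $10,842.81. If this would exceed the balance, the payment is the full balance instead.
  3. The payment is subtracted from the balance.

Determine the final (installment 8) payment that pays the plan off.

# | Opening | Interest | Payment | End bal
1 | $41,083.17 | $1,437.39 | $1,437.39 | $41,083.17
2 | $41,083.17 | $1,437.39 | $1,437.39 | $41,083.17
3 | $41,083.17 | $1,437.39 | $1,437.39 | $41,083.17
4 | $41,083.17 | $1,437.39 | $10,842.81 | $31,677.75
5 | $31,677.75 | $1,437.39 | $10,842.81 | $22,272.33
6 | $22,272.33 | $1,437.39 | $10,842.81 | $12,866.91
7 | $12,866.91 | $1,437.39 | $10,842.81 | $3,461.49
8 | $3,461.49 | $1,437.39 | $4,898.88 | $0.00

$4,898.88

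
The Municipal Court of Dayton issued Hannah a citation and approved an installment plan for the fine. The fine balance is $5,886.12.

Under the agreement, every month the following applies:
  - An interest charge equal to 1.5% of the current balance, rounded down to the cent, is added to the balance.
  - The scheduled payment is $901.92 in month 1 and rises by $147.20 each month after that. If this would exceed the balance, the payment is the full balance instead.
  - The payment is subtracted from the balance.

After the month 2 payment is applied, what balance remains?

$4,099.45

Month 1: opening $5,886.12; interest $88.29 → $5,974.41; payment $901.92; balance $5,072.49
Month 2: opening $5,072.49; interest $76.08 → $5,148.57; payment $1,049.12; balance $4,099.45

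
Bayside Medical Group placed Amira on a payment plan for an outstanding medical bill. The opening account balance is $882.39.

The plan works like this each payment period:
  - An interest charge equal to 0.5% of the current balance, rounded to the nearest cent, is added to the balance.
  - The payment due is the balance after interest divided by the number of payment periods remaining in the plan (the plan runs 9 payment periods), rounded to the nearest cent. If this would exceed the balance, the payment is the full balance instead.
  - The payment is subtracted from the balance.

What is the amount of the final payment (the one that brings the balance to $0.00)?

Payment period 1: opening $882.39; interest $4.41 → $886.80; payment $98.53; balance $788.27
Payment period 2: opening $788.27; interest $3.94 → $792.21; payment $99.03; balance $693.18
Payment period 3: opening $693.18; interest $3.47 → $696.65; payment $99.52; balance $597.13
Payment period 4: opening $597.13; interest $2.99 → $600.12; payment $100.02; balance $500.10
Payment period 5: opening $500.10; interest $2.50 → $502.60; payment $100.52; balance $402.08
Payment period 6: opening $402.08; interest $2.01 → $404.09; payment $101.02; balance $303.07
Payment period 7: opening $303.07; interest $1.52 → $304.59; payment $101.53; balance $203.06
Payment period 8: opening $203.06; interest $1.02 → $204.08; payment $102.04; balance $102.04
Payment period 9: opening $102.04; interest $0.51 → $102.55; payment $102.55; balance $0.00

$102.55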